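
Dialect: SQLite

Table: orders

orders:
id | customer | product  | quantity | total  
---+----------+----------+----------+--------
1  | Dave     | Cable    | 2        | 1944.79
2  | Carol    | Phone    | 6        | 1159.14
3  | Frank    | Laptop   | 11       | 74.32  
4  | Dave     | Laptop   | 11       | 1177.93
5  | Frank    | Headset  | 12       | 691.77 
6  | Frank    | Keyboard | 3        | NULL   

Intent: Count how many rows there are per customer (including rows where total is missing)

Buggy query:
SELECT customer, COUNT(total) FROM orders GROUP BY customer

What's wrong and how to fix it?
Bug: COUNT(total) skips NULLs, so groups with missing total are undercounted

Fix: Use COUNT(*) to count all rows regardless of NULL

Corrected query:
SELECT customer, COUNT(*) FROM orders GROUP BY customer

Result:
customer | COUNT(*)
---------+---------
Carol    | 1       
Dave     | 2       
Frank    | 3       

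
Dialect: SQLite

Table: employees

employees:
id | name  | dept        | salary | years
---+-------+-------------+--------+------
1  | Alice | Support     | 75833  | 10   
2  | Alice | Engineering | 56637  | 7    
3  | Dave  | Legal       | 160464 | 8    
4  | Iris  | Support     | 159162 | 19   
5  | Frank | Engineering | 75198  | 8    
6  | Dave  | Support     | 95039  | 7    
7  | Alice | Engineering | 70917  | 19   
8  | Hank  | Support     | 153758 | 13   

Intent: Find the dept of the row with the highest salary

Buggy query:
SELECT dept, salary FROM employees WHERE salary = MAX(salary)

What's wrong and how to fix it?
Bug: MAX(salary) is an aggregate and cannot be used directly in WHERE

Fix: Wrap MAX in a scalar subquery so WHERE compares against a single value

Corrected query:
SELECT dept, salary FROM employees WHERE salary = (SELECT MAX(salary) FROM employees)

Result:
dept  | salary
------+-------
Legal | 160464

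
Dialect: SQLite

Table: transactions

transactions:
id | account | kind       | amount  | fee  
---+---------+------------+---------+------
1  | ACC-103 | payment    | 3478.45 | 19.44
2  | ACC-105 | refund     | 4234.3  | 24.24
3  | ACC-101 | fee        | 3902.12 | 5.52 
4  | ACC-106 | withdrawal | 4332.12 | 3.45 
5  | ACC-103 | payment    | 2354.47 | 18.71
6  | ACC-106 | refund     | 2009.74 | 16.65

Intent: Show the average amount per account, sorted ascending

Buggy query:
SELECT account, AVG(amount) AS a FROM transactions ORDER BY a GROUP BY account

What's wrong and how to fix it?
Bug: ORDER BY appears before GROUP BY; SQL clause order requires GROUP BY first

Fix: Move ORDER BY to the end, after GROUP BY

Corrected query:
SELECT account, AVG(amount) AS a FROM transactions GROUP BY account ORDER BY a

Result:
account | a      
--------+--------
ACC-103 | 2916.46
ACC-106 | 3170.93
ACC-101 | 3902.12
ACC-105 | 4234.3 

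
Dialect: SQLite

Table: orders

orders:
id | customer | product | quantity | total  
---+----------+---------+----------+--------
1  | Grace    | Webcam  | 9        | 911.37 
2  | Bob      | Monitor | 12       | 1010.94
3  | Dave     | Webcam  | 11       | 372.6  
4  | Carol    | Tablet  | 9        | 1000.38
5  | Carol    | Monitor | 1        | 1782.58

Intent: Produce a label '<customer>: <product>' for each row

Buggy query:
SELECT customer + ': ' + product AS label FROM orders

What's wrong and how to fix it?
Bug: '+' is numeric addition; on text columns SQLite converts them to 0 instead of concatenating

Fix: Use the || operator for string concatenation

Corrected query:
SELECT customer || ': ' || product AS label FROM orders

Result:
label         
--------------
Grace: Webcam 
Bob: Monitor  
Dave: Webcam  
Carol: Tablet 
Carol: Monitor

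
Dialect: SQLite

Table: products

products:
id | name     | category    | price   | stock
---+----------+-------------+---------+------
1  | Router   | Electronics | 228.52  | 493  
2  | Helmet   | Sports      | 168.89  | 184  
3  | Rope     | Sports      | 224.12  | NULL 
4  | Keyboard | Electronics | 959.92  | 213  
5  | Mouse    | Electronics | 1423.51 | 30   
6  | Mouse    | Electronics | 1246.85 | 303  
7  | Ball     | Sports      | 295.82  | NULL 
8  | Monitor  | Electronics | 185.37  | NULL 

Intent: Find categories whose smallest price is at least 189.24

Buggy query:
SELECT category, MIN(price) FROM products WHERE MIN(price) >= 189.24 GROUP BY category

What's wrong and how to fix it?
Bug: MIN() in WHERE is a misuse of aggregate

Fix: Use HAVING for the per-group MIN condition

Corrected query:
SELECT category, MIN(price) FROM products GROUP BY category HAVING MIN(price) >= 189.24

Result:
(no rows)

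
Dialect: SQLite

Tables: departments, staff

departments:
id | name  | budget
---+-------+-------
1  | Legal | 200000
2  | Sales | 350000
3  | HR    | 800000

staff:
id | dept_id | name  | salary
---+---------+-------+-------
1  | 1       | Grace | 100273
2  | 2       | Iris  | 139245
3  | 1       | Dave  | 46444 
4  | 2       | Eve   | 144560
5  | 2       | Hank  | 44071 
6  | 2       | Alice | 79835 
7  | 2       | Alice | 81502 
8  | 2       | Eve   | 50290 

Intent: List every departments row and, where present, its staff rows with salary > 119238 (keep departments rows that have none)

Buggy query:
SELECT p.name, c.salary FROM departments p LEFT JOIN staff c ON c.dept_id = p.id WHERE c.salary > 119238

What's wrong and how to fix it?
Bug: Filtering c.salary in WHERE discards the NULL rows produced by LEFT JOIN, turning it into an inner join

Fix: Move the right-table condition into the ON clause so unmatched parents are kept

Corrected query:
SELECT p.name, c.salary FROM departments p LEFT JOIN staff c ON c.dept_id = p.id AND c.salary > 119238

Result:
name  | salary
------+-------
Legal | NULL  
Sales | 139245
Sales | 144560
HR    | NULL  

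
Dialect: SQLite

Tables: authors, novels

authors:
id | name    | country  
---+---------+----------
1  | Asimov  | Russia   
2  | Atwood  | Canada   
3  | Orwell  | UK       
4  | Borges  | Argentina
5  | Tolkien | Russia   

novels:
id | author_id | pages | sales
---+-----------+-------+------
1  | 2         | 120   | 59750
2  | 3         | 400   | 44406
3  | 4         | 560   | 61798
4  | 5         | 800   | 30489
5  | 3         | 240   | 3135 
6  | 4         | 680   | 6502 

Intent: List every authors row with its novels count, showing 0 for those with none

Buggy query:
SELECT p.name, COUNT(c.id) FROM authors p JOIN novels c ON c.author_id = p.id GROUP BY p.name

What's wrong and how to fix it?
Bug: An inner join excludes parents with zero children

Fix: Switch to LEFT JOIN to retain unmatched parent rows

Corrected query:
SELECT p.name, COUNT(c.id) FROM authors p LEFT JOIN novels c ON c.author_id = p.id GROUP BY p.name

Result:
name    | COUNT(c.id)
--------+------------
Asimov  | 0          
Atwood  | 1          
Borges  | 2          
Orwell  | 2          
Tolkien | 1          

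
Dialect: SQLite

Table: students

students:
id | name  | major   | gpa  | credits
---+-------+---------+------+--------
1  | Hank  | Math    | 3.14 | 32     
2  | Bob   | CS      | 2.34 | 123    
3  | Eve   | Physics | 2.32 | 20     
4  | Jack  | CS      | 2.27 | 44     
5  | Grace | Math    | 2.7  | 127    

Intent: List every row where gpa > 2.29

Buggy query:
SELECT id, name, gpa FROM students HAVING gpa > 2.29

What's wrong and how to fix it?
Bug: HAVING filters the output of aggregation, but this query has no GROUP BY and no aggregate functions, so SQLite rejects it (HAVING clause on a non-aggregate query); the condition here is per row

Fix: Replace HAVING with WHERE since the condition applies to individual rows

Corrected query:
SELECT id, name, gpa FROM students WHERE gpa > 2.29

Result:
id | name  | gpa 
---+-------+-----
1  | Hank  | 3.14
2  | Bob   | 2.34
3  | Eve   | 2.32
5  | Grace | 2.7 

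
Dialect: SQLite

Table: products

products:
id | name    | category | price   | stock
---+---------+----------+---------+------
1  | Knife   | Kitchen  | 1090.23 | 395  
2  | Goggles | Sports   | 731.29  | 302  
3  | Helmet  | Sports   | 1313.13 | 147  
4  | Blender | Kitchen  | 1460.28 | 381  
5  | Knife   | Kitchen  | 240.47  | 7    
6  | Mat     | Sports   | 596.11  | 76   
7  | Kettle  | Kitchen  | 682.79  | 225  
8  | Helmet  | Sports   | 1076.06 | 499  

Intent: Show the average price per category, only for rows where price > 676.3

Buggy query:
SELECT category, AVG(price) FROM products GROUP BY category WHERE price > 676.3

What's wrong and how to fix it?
Bug: Row-level WHERE must come before GROUP BY in the clause order

Fix: Place WHERE between FROM and GROUP BY

Corrected query:
SELECT category, AVG(price) FROM products WHERE price > 676.3 GROUP BY category

Result:
category | AVG(price) 
---------+------------
Kitchen  | 1077.766667
Sports   | 1040.16    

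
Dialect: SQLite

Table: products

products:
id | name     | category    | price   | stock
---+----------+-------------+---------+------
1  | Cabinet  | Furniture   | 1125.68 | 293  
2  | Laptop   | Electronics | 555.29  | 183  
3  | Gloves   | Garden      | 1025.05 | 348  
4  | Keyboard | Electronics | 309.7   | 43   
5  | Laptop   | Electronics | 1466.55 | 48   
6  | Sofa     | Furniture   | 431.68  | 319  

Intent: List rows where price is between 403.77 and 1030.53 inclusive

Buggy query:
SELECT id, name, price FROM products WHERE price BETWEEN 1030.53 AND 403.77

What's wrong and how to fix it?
Bug: The bounds are reversed; BETWEEN a AND b requires a <= b to match anything

Fix: Swap the bounds so the smaller value comes first

Corrected query:
SELECT id, name, price FROM products WHERE price BETWEEN 403.77 AND 1030.53

Result:
id | name   | price  
---+--------+--------
2  | Laptop | 555.29 
3  | Gloves | 1025.05
6  | Sofa   | 431.68 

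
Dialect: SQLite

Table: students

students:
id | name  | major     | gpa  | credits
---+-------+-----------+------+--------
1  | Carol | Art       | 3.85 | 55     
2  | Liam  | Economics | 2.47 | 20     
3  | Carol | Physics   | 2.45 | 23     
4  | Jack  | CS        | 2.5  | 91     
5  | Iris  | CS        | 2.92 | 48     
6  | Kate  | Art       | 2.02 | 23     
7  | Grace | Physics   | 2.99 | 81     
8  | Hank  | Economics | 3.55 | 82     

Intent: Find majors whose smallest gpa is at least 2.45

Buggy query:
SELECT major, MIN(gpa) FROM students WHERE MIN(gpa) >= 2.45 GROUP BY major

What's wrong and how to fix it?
Bug: MIN() in WHERE is a misuse of aggregate

Fix: Use HAVING for the per-group MIN condition

Corrected query:
SELECT major, MIN(gpa) FROM students GROUP BY major HAVING MIN(gpa) >= 2.45

Result:
major     | MIN(gpa)
----------+---------
CS        | 2.5     
Economics | 2.47    
Physics   | 2.45    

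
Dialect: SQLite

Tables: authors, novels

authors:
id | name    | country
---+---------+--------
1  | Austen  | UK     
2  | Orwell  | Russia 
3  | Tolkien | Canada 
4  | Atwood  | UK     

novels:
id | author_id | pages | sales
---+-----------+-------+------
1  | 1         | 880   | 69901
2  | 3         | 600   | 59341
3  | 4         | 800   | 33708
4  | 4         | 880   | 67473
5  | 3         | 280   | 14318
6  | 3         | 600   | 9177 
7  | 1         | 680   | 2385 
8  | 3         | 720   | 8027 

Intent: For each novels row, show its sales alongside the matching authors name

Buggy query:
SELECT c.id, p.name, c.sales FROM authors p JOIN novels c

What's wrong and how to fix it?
Bug: JOIN with no ON clause produces a cartesian product; every novels row pairs with every authors row

Fix: Specify the join condition linking the foreign key to the parent id

Corrected query:
SELECT c.id, p.name, c.sales FROM authors p JOIN novels c ON c.author_id = p.id

Result:
id | name    | sales
---+---------+------
1  | Austen  | 69901
2  | Tolkien | 59341
3  | Atwood  | 33708
4  | Atwood  | 67473
5  | Tolkien | 14318
6  | Tolkien | 9177 
7  | Austen  | 2385 
8  | Tolkien | 8027 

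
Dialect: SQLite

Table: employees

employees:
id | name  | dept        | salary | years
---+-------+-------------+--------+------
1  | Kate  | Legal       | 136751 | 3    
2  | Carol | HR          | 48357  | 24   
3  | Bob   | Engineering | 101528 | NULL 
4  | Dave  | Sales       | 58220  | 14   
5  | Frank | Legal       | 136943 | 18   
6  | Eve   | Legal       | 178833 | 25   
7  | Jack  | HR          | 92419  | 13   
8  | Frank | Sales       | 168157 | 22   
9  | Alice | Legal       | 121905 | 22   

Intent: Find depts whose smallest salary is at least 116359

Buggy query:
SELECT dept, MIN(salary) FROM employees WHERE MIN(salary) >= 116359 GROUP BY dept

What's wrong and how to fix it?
Bug: MIN() in WHERE is a misuse of aggregate

Fix: Replace WHERE with HAVING after the GROUP BY

Corrected query:
SELECT dept, MIN(salary) FROM employees GROUP BY dept HAVING MIN(salary) >= 116359

Result:
dept  | MIN(salary)
------+------------
Legal | 121905     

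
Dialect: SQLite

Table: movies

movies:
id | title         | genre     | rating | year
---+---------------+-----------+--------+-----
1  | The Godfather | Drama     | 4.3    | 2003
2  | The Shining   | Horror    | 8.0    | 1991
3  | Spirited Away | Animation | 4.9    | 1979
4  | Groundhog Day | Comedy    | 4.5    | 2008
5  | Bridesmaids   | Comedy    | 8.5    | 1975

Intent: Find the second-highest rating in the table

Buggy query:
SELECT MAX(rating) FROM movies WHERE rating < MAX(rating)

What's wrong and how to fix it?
Bug: MAX(rating) on the right of the comparison is an aggregate-in-WHERE error

Fix: Put the inner MAX in a scalar subquery

Corrected query:
SELECT MAX(rating) FROM movies WHERE rating < (SELECT MAX(rating) FROM movies)

Result:
MAX(rating)
-----------
8          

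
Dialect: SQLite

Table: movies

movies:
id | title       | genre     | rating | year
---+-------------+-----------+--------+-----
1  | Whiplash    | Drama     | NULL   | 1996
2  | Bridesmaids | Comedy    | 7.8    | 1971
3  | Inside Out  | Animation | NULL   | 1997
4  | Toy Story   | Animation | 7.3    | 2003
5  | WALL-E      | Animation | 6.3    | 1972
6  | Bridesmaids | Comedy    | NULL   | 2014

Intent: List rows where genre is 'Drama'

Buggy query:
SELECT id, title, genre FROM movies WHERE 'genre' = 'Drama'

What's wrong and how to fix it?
Bug: Single quotes denote string literals in SQL; the column name is being compared as a constant string

Fix: Reference the column as genre without single quotes

Corrected query:
SELECT id, title, genre FROM movies WHERE genre = 'Drama'

Result:
id | title    | genre
---+----------+------
1  | Whiplash | Drama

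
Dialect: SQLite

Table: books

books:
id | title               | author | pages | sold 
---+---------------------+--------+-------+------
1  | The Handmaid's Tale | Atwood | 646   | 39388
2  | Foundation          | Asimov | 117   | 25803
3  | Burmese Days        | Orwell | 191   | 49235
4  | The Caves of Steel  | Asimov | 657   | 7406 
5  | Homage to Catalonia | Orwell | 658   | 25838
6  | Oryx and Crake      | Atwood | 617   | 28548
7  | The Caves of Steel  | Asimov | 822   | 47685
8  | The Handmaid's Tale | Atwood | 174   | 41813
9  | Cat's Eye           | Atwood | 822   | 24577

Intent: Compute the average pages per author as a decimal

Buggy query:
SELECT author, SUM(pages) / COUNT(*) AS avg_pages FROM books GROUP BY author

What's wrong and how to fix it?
Bug: SUM(pages) and COUNT(*) are both integers; the division truncates the fractional part

Fix: Multiply by 1.0 (or CAST to REAL) to force floating-point division

Corrected query:
SELECT author, SUM(pages) * 1.0 / COUNT(*) AS avg_pages FROM books GROUP BY author

Result:
author | avg_pages
-------+----------
Asimov | 532      
Atwood | 564.75   
Orwell | 424.5    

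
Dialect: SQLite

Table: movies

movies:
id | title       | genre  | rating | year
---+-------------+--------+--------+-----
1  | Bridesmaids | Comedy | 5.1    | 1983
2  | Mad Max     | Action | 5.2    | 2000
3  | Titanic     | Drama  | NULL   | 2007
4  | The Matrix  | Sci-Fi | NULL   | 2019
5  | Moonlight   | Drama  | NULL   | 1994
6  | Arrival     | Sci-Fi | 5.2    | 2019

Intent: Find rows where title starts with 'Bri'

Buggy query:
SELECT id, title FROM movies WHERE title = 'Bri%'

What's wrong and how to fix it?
Bug: Wildcards only work with LIKE; '=' treats '%' as a literal character

Fix: Use LIKE for wildcard pattern matching

Corrected query:
SELECT id, title FROM movies WHERE title LIKE 'Bri%'

Result:
id | title      
---+------------
1  | Bridesmaids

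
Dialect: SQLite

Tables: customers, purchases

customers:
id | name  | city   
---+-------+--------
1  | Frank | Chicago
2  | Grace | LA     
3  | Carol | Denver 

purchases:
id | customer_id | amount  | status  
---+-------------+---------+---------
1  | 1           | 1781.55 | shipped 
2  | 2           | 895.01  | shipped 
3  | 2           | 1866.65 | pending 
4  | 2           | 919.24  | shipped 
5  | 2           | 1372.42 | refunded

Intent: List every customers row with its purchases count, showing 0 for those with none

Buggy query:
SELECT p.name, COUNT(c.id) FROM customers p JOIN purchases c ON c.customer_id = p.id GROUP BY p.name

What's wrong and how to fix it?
Bug: INNER JOIN drops customers rows that have no matching purchases rows

Fix: Switch to LEFT JOIN to retain unmatched parent rows

Corrected query:
SELECT p.name, COUNT(c.id) FROM customers p LEFT JOIN purchases c ON c.customer_id = p.id GROUP BY p.name

Result:
name  | COUNT(c.id)
------+------------
Carol | 0          
Frank | 1          
Grace | 4          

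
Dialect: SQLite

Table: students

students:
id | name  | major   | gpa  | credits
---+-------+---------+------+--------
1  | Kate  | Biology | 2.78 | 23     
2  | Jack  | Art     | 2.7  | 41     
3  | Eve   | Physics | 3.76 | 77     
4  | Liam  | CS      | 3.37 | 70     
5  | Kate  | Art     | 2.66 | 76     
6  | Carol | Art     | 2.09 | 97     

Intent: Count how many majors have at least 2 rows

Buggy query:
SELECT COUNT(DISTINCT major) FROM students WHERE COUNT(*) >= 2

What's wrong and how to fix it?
Bug: COUNT(*) cannot appear in WHERE; the per-group count doesn't exist yet

Fix: Use a subquery that GROUPs and filters with HAVING, then count its rows

Corrected query:
SELECT COUNT(*) FROM (SELECT major FROM students GROUP BY major HAVING COUNT(*) >= 2)

Result:
COUNT(*)
--------
1       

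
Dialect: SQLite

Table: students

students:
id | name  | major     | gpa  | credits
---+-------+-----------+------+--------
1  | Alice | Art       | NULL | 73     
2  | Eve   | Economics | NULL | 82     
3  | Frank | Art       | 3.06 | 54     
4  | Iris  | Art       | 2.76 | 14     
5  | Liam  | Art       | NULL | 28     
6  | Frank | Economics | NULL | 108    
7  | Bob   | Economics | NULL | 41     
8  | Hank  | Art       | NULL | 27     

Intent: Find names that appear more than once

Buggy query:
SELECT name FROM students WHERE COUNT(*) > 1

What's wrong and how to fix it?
Bug: COUNT(*) is an aggregate and cannot be used in WHERE

Fix: GROUP BY name, then filter groups with HAVING COUNT(*) > 1

Corrected query:
SELECT name FROM students GROUP BY name HAVING COUNT(*) > 1

Result:
name 
-----
Frank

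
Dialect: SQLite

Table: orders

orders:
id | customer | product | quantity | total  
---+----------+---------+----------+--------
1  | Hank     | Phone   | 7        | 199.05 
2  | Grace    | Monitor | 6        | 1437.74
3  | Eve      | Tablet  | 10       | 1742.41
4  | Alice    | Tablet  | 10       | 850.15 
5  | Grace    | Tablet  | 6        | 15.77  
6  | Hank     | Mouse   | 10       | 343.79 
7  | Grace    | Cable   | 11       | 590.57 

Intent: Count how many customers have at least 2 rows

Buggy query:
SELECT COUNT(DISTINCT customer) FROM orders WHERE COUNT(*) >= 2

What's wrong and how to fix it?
Bug: WHERE filters individual rows, not groups, so a group-level COUNT is invalid there

Fix: Use a subquery that GROUPs and filters with HAVING, then count its rows

Corrected query:
SELECT COUNT(*) FROM (SELECT customer FROM orders GROUP BY customer HAVING COUNT(*) >= 2)

Result:
COUNT(*)
--------
2       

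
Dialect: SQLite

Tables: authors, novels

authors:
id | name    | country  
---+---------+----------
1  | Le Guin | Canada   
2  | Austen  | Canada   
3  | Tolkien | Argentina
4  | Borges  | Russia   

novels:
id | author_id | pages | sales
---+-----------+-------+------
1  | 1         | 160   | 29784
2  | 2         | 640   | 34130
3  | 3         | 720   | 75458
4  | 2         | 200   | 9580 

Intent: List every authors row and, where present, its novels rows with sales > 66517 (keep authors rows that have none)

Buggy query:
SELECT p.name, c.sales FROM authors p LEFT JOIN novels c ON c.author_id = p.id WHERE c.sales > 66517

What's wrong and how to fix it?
Bug: A WHERE condition on the right-hand table after LEFT JOIN drops unmatched parents

Fix: Put 'c.sales > 66517' in the JOIN's ON clause instead of WHERE

Corrected query:
SELECT p.name, c.sales FROM authors p LEFT JOIN novels c ON c.author_id = p.id AND c.sales > 66517

Result:
name    | sales
--------+------
Le Guin | NULL 
Austen  | NULL 
Tolkien | 75458
Borges  | NULL 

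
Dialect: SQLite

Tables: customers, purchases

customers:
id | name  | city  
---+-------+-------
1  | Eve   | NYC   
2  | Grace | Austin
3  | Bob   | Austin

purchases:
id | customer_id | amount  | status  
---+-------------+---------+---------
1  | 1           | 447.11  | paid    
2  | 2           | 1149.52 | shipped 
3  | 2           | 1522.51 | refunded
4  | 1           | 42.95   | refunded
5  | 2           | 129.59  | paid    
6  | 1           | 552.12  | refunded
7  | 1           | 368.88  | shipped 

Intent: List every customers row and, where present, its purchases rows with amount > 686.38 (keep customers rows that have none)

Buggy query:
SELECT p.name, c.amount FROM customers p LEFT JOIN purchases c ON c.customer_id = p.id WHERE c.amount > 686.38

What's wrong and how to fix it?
Bug: Filtering c.amount in WHERE discards the NULL rows produced by LEFT JOIN, turning it into an inner join

Fix: Move the right-table condition into the ON clause so unmatched parents are kept

Corrected query:
SELECT p.name, c.amount FROM customers p LEFT JOIN purchases c ON c.customer_id = p.id AND c.amount > 686.38

Result:
name  | amount 
------+--------
Eve   | NULL   
Grace | 1149.52
Grace | 1522.51
Bob   | NULL   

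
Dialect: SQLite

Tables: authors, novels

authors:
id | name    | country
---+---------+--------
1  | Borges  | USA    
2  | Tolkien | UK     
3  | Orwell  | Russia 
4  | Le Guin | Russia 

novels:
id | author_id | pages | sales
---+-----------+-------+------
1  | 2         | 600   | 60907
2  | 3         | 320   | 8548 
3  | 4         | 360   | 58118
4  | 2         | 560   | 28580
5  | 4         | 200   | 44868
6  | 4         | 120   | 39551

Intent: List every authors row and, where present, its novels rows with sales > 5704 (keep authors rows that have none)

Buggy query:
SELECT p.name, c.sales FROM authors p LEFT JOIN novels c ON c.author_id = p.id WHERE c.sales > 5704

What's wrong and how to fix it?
Bug: A WHERE condition on the right-hand table after LEFT JOIN drops unmatched parents

Fix: Put 'c.sales > 5704' in the JOIN's ON clause instead of WHERE

Corrected query:
SELECT p.name, c.sales FROM authors p LEFT JOIN novels c ON c.author_id = p.id AND c.sales > 5704

Result:
name    | sales
--------+------
Borges  | NULL 
Tolkien | 28580
Tolkien | 60907
Orwell  | 8548 
Le Guin | 39551
Le Guin | 44868
Le Guin | 58118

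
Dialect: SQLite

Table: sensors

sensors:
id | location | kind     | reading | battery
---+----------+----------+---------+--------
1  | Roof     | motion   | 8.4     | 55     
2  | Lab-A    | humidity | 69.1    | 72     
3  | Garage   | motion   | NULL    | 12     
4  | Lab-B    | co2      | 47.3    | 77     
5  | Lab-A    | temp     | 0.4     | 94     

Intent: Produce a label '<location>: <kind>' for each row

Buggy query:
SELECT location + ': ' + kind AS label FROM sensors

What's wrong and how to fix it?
Bug: SQLite uses || for string concatenation; + coerces text to numbers (yielding 0)

Fix: Use the || operator for string concatenation

Corrected query:
SELECT location || ': ' || kind AS label FROM sensors

Result:
label          
---------------
Roof: motion   
Lab-A: humidity
Garage: motion 
Lab-B: co2     
Lab-A: temp    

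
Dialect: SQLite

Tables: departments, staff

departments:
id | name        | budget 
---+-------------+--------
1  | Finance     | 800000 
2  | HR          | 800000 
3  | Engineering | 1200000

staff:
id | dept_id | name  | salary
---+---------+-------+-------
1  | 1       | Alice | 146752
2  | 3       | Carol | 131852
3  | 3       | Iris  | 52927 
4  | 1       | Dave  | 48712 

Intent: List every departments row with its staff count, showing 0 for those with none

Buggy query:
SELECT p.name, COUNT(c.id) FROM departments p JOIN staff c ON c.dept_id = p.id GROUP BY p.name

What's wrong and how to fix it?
Bug: An inner join excludes parents with zero children

Fix: Use LEFT JOIN so parents without children still appear (COUNT(c.id) gives 0)

Corrected query:
SELECT p.name, COUNT(c.id) FROM departments p LEFT JOIN staff c ON c.dept_id = p.id GROUP BY p.name

Result:
name        | COUNT(c.id)
------------+------------
Engineering | 2          
Finance     | 2          
HR          | 0          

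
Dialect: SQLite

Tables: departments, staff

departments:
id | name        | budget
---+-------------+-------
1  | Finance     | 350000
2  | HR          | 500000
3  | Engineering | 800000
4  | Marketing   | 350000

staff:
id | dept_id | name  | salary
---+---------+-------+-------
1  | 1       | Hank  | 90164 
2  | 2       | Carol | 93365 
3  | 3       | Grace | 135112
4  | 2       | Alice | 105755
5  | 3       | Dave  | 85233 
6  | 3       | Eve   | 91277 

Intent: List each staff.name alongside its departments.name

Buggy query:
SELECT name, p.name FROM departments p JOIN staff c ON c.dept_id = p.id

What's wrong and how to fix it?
Bug: 'name' exists in both joined tables, so the database can't tell which one is meant

Fix: Prefix ambiguous columns with the table alias

Corrected query:
SELECT c.name, p.name FROM departments p JOIN staff c ON c.dept_id = p.id

Result:
name  | name       
------+------------
Hank  | Finance    
Carol | HR         
Grace | Engineering
Alice | HR         
Dave  | Engineering
Eve   | Engineering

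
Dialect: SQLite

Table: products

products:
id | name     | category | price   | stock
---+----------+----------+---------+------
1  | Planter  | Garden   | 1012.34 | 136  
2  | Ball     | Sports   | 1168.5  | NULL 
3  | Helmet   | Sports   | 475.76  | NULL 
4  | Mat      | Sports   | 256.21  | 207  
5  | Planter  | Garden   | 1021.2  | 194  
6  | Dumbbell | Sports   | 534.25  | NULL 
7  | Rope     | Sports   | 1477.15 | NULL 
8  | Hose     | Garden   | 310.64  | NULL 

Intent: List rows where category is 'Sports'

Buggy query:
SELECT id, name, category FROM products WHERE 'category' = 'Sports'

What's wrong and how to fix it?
Bug: Single quotes denote string literals in SQL; the column name is being compared as a constant string

Fix: Reference the column as category without single quotes

Corrected query:
SELECT id, name, category FROM products WHERE category = 'Sports'

Result:
id | name     | category
---+----------+---------
2  | Ball     | Sports  
3  | Helmet   | Sports  
4  | Mat      | Sports  
6  | Dumbbell | Sports  
7  | Rope     | Sports  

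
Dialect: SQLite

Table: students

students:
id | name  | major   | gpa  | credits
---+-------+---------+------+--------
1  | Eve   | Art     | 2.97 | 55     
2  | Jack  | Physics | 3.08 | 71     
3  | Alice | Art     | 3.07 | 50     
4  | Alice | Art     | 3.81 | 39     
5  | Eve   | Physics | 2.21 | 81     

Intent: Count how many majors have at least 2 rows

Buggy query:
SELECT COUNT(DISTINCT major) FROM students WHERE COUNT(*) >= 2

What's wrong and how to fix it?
Bug: COUNT(*) cannot appear in WHERE; the per-group count doesn't exist yet

Fix: Use a subquery that GROUPs and filters with HAVING, then count its rows

Corrected query:
SELECT COUNT(*) FROM (SELECT major FROM students GROUP BY major HAVING COUNT(*) >= 2)

Result:
COUNT(*)
--------
2       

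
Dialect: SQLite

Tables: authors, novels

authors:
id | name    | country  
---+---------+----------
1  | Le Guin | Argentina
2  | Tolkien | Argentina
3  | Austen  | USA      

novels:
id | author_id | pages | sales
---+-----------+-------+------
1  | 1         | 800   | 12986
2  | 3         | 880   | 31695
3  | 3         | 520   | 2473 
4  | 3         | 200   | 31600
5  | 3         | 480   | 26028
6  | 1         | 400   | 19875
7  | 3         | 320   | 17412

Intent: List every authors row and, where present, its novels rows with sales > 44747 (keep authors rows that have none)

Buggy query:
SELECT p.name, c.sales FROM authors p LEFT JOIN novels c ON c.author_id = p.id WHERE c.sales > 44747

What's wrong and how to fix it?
Bug: A WHERE condition on the right-hand table after LEFT JOIN drops unmatched parents

Fix: Move the right-table condition into the ON clause so unmatched parents are kept

Corrected query:
SELECT p.name, c.sales FROM authors p LEFT JOIN novels c ON c.author_id = p.id AND c.sales > 44747

Result:
name    | sales
--------+------
Le Guin | NULL 
Tolkien | NULL 
Austen  | NULL 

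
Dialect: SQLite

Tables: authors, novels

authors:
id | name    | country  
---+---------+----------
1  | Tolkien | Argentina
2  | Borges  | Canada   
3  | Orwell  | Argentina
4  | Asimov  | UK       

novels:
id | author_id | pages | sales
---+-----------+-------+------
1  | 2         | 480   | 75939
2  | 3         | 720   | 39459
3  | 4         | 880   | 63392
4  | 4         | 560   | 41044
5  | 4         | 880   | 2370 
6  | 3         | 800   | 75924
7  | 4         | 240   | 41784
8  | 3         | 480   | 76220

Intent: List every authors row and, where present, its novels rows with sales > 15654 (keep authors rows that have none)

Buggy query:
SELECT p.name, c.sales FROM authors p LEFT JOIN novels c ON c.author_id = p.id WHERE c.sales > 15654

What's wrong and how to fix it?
Bug: Filtering c.sales in WHERE discards the NULL rows produced by LEFT JOIN, turning it into an inner join

Fix: Move the right-table condition into the ON clause so unmatched parents are kept

Corrected query:
SELECT p.name, c.sales FROM authors p LEFT JOIN novels c ON c.author_id = p.id AND c.sales > 15654

Result:
name    | sales
--------+------
Tolkien | NULL 
Borges  | 75939
Orwell  | 39459
Orwell  | 75924
Orwell  | 76220
Asimov  | 41044
Asimov  | 41784
Asimov  | 63392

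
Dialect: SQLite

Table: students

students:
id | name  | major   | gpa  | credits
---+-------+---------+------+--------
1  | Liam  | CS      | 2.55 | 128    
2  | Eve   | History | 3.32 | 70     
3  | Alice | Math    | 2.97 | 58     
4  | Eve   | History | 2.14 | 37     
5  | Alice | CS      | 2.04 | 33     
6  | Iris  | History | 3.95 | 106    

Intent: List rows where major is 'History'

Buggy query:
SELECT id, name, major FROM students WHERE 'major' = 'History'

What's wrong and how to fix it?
Bug: 'major' in single quotes is a string literal, not the column; the comparison is literal-vs-literal and never true

Fix: Remove the quotes around the column name (or use double quotes for an identifier)

Corrected query:
SELECT id, name, major FROM students WHERE major = 'History'

Result:
id | name | major  
---+------+--------
2  | Eve  | History
4  | Eve  | History
6  | Iris | History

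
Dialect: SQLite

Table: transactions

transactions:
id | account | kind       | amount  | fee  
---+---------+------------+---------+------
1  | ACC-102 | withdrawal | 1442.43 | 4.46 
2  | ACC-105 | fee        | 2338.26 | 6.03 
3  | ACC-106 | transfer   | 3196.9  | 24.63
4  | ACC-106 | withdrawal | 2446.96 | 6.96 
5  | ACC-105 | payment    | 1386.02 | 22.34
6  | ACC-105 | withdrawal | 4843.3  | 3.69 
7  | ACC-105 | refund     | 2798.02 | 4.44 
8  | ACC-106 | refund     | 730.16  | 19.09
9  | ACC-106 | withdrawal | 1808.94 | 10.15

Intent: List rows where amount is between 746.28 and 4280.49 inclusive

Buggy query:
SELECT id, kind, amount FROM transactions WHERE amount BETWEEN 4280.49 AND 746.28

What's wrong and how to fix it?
Bug: The bounds are reversed; BETWEEN a AND b requires a <= b to match anything

Fix: Write BETWEEN 746.28 AND 4280.49

Corrected query:
SELECT id, kind, amount FROM transactions WHERE amount BETWEEN 746.28 AND 4280.49

Result:
id | kind       | amount 
---+------------+--------
1  | withdrawal | 1442.43
2  | fee        | 2338.26
3  | transfer   | 3196.9 
4  | withdrawal | 2446.96
5  | payment    | 1386.02
7  | refund     | 2798.02
9  | withdrawal | 1808.94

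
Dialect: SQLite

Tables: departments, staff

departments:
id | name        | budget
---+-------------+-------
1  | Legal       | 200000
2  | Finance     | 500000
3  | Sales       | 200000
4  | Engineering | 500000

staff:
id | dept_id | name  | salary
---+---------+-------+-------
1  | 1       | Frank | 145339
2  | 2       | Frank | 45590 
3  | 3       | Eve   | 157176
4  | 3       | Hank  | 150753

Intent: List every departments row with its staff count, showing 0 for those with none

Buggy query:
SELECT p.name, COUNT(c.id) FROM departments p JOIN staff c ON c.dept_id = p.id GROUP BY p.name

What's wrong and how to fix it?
Bug: An inner join excludes parents with zero children

Fix: Switch to LEFT JOIN to retain unmatched parent rows

Corrected query:
SELECT p.name, COUNT(c.id) FROM departments p LEFT JOIN staff c ON c.dept_id = p.id GROUP BY p.name

Result:
name        | COUNT(c.id)
------------+------------
Engineering | 0          
Finance     | 1          
Legal       | 1          
Sales       | 2          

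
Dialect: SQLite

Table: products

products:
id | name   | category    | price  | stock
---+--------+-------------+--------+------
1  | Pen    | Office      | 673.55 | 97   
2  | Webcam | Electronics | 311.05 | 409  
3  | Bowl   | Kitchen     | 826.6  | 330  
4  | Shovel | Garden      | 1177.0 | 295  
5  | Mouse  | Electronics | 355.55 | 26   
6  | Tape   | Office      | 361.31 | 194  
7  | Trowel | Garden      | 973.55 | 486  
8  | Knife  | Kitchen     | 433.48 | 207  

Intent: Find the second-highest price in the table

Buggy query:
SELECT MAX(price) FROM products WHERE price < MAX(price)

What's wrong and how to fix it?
Bug: MAX(price) on the right of the comparison is an aggregate-in-WHERE error

Fix: Put the inner MAX in a scalar subquery

Corrected query:
SELECT MAX(price) FROM products WHERE price < (SELECT MAX(price) FROM products)

Result:
MAX(price)
----------
973.55    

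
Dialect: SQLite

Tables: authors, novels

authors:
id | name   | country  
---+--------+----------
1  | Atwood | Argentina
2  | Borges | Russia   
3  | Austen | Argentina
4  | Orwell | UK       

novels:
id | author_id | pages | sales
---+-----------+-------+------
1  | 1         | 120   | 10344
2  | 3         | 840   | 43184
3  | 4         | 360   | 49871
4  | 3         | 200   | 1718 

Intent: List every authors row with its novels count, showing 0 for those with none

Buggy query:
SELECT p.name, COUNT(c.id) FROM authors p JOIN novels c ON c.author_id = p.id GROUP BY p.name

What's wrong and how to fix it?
Bug: An inner join excludes parents with zero children

Fix: Use LEFT JOIN so parents without children still appear (COUNT(c.id) gives 0)

Corrected query:
SELECT p.name, COUNT(c.id) FROM authors p LEFT JOIN novels c ON c.author_id = p.id GROUP BY p.name

Result:
name   | COUNT(c.id)
-------+------------
Atwood | 1          
Austen | 2          
Borges | 0          
Orwell | 1          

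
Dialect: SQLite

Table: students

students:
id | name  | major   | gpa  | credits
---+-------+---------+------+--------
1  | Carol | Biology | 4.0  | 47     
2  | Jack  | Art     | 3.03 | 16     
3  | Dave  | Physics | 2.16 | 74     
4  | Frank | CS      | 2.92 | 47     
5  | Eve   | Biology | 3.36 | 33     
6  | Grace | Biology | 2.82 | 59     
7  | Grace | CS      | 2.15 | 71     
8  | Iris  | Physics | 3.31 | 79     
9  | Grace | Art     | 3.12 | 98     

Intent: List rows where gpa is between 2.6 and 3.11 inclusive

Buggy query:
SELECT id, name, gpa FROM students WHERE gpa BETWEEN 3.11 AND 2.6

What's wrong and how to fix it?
Bug: BETWEEN expects the lower bound first; with 3.11 AND 2.6 the range is empty

Fix: Write BETWEEN 2.6 AND 3.11

Corrected query:
SELECT id, name, gpa FROM students WHERE gpa BETWEEN 2.6 AND 3.11

Result:
id | name  | gpa 
---+-------+-----
2  | Jack  | 3.03
4  | Frank | 2.92
6  | Grace | 2.82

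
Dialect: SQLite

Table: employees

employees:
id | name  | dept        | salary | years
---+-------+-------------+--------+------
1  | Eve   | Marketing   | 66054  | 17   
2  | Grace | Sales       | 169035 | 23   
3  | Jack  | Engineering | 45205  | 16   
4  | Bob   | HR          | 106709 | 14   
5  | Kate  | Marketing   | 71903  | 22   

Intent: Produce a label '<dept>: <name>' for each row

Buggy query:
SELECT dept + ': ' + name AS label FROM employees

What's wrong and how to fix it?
Bug: '+' is numeric addition; on text columns SQLite converts them to 0 instead of concatenating

Fix: Use the || operator for string concatenation

Corrected query:
SELECT dept || ': ' || name AS label FROM employees

Result:
label            
-----------------
Marketing: Eve   
Sales: Grace     
Engineering: Jack
HR: Bob          
Marketing: Kate  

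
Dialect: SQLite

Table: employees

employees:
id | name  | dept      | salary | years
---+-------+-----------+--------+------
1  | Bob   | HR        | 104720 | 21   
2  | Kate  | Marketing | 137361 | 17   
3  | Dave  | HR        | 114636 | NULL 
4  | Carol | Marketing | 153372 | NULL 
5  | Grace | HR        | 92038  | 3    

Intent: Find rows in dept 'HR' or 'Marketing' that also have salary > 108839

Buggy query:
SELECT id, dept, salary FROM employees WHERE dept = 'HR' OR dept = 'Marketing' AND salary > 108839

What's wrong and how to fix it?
Bug: AND binds tighter than OR, so this parses as dept = 'HR' OR (dept = 'Marketing' AND salary > 108839)

Fix: Add parentheses around the OR so the AND applies to both alternatives

Corrected query:
SELECT id, dept, salary FROM employees WHERE (dept = 'HR' OR dept = 'Marketing') AND salary > 108839

Result:
id | dept      | salary
---+-----------+-------
2  | Marketing | 137361
3  | HR        | 114636
4  | Marketing | 153372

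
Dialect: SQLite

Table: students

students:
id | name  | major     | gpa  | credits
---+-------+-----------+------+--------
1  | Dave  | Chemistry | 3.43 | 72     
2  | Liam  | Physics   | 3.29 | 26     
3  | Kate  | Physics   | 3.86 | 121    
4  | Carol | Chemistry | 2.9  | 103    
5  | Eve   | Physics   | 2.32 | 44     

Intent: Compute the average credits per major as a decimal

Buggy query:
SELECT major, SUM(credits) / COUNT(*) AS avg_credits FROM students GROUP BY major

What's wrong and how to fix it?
Bug: SUM(credits) and COUNT(*) are both integers; the division truncates the fractional part

Fix: Multiply by 1.0 (or CAST to REAL) to force floating-point division

Corrected query:
SELECT major, SUM(credits) * 1.0 / COUNT(*) AS avg_credits FROM students GROUP BY major

Result:
major     | avg_credits
----------+------------
Chemistry | 87.5       
Physics   | 63.666667  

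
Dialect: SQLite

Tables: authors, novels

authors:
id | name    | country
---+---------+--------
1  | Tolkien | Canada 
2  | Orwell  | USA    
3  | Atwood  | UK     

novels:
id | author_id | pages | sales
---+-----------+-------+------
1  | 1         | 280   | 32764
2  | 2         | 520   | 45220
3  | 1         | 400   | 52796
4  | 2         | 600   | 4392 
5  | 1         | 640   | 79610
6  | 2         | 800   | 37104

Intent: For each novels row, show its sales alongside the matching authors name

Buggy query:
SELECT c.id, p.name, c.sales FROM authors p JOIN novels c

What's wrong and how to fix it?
Bug: JOIN with no ON clause produces a cartesian product; every novels row pairs with every authors row

Fix: Specify the join condition linking the foreign key to the parent id

Corrected query:
SELECT c.id, p.name, c.sales FROM authors p JOIN novels c ON c.author_id = p.id

Result:
id | name    | sales
---+---------+------
1  | Tolkien | 32764
2  | Orwell  | 45220
3  | Tolkien | 52796
4  | Orwell  | 4392 
5  | Tolkien | 79610
6  | Orwell  | 37104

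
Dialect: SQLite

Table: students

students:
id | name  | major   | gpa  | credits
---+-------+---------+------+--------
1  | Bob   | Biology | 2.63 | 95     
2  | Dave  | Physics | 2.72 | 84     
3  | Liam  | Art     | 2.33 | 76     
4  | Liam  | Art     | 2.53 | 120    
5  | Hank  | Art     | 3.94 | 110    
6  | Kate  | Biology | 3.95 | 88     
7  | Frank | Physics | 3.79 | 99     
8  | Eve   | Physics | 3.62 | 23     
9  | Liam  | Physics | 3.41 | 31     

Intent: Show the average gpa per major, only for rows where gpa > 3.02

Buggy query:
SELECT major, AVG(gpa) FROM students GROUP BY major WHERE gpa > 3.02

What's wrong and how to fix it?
Bug: WHERE cannot follow GROUP BY

Fix: Move the WHERE clause before GROUP BY

Corrected query:
SELECT major, AVG(gpa) FROM students WHERE gpa > 3.02 GROUP BY major

Result:
major   | AVG(gpa)
--------+---------
Art     | 3.94    
Biology | 3.95    
Physics | 3.606667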